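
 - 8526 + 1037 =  - 7489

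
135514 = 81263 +54251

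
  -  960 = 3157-4117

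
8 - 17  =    -  9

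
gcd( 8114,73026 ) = 8114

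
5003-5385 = - 382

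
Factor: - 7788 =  - 2^2*3^1*11^1*59^1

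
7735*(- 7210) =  - 55769350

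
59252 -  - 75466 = 134718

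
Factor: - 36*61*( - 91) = 199836= 2^2*3^2*7^1 * 13^1*61^1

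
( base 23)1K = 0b101011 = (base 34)19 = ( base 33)1A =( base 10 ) 43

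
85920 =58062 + 27858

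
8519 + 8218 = 16737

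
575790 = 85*6774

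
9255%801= 444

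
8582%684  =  374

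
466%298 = 168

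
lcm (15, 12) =60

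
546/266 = 2 + 1/19 = 2.05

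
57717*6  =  346302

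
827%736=91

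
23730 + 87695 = 111425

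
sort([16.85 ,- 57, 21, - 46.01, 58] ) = [-57, - 46.01, 16.85 , 21,58 ]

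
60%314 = 60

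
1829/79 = 1829/79 = 23.15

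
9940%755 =125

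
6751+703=7454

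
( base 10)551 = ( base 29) j0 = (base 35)FQ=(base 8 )1047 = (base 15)26b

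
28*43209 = 1209852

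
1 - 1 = 0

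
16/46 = 8/23= 0.35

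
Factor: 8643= 3^1*43^1 * 67^1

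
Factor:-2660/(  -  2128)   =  2^ (- 2)*5^1  =  5/4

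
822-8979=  - 8157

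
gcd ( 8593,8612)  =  1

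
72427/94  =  770 + 1/2 = 770.50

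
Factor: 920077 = 653^1*1409^1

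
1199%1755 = 1199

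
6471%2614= 1243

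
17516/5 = 17516/5 = 3503.20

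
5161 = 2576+2585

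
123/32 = 3 + 27/32 = 3.84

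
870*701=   609870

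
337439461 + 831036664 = 1168476125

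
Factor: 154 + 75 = 229^1 = 229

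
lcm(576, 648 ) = 5184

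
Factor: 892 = 2^2*223^1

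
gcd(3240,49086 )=162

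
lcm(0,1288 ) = 0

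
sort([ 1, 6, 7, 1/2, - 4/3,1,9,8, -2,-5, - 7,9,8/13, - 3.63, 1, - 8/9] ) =[-7, - 5, - 3.63, -2, - 4/3, - 8/9, 1/2, 8/13,1,1, 1, 6, 7, 8, 9,9]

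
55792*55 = 3068560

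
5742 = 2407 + 3335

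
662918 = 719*922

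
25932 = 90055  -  64123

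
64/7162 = 32/3581 = 0.01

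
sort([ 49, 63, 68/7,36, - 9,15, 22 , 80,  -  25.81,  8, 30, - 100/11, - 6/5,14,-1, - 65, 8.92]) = [ - 65, - 25.81 , - 100/11,-9,-6/5, -1,8,8.92, 68/7,14,15, 22,30,  36,49, 63,80 ]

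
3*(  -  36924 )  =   - 110772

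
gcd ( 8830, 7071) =1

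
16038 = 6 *2673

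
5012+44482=49494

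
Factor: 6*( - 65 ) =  - 390 = - 2^1*3^1 * 5^1*13^1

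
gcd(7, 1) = 1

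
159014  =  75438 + 83576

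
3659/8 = 3659/8 = 457.38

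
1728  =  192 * 9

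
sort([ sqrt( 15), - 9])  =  [ - 9,sqrt( 15 )]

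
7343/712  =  7343/712  =  10.31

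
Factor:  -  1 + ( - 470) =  - 471 = -3^1*157^1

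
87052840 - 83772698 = 3280142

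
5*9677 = 48385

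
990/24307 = 990/24307 =0.04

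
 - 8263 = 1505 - 9768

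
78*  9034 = 704652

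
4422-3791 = 631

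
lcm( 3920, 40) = 3920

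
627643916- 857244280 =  -229600364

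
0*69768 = 0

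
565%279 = 7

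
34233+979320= 1013553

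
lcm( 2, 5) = 10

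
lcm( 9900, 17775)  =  782100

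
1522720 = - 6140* ( - 248)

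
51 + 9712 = 9763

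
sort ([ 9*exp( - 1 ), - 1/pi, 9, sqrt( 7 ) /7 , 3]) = [ - 1/pi,sqrt( 7)/7,3, 9*exp( - 1), 9] 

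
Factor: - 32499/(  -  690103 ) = 3^2*23^1*157^1 * 690103^( - 1)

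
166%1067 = 166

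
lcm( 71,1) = 71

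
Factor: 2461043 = 13^1*189311^1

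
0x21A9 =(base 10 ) 8617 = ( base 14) 31d7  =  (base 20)11ah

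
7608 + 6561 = 14169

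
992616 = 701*1416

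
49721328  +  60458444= 110179772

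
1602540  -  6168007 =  - 4565467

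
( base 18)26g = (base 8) 1404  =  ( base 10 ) 772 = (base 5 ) 11042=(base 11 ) 642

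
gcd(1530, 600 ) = 30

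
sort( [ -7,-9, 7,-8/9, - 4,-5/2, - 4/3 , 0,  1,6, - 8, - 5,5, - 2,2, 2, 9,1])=[-9,-8, - 7, - 5, - 4, - 5/2, - 2,-4/3, - 8/9, 0,1,1, 2,2,5,6,7, 9 ]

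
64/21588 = 16/5397  =  0.00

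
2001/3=667 = 667.00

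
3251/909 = 3251/909 = 3.58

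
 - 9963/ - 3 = 3321/1 =3321.00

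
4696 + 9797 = 14493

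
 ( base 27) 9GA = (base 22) ea7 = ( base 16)1B5B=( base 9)10541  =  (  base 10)7003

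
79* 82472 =6515288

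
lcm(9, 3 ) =9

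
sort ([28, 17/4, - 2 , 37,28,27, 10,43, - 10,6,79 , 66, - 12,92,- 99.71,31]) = [-99.71,  -  12,- 10, - 2,17/4,6,10,27,28,28,  31,37,43,66  ,  79,92 ] 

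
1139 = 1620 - 481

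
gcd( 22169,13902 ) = 7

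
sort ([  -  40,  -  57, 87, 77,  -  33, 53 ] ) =[ - 57,- 40, - 33, 53, 77,87 ] 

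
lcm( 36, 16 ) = 144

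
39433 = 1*39433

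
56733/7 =8104 + 5/7 = 8104.71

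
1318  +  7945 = 9263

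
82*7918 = 649276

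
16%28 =16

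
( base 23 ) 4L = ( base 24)4H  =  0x71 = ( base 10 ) 113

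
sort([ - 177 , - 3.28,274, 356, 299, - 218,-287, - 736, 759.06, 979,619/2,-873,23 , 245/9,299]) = [  -  873,  -  736, - 287,-218, - 177, - 3.28 , 23,245/9,274, 299, 299,619/2,356, 759.06, 979 ]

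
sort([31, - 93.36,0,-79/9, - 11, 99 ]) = [ - 93.36, - 11, - 79/9, 0, 31,99] 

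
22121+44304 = 66425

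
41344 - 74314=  - 32970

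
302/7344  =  151/3672 = 0.04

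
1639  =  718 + 921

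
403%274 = 129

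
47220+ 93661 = 140881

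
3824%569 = 410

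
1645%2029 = 1645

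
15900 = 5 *3180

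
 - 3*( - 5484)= 16452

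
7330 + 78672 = 86002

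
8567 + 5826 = 14393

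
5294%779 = 620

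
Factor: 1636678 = 2^1*818339^1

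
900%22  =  20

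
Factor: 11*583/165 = 3^(-1)*5^( - 1 )*11^1*53^1 = 583/15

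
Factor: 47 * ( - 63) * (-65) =3^2*5^1*7^1*13^1 * 47^1 = 192465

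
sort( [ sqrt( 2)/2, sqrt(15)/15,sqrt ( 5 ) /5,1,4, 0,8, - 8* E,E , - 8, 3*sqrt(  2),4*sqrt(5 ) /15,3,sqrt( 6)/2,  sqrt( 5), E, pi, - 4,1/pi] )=[ - 8*E, - 8, - 4,0,  sqrt ( 15) /15, 1/pi,sqrt( 5) /5 , 4*sqrt( 5 ) /15,sqrt (2 )/2,1, sqrt ( 6 ) /2 , sqrt( 5),E, E,3,pi,4, 3 * sqrt( 2), 8 ] 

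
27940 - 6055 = 21885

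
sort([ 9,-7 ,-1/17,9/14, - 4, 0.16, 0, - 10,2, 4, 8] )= [ - 10, - 7,-4, - 1/17,0  ,  0.16, 9/14,  2, 4, 8, 9 ] 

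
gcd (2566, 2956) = 2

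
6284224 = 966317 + 5317907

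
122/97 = 1 + 25/97=1.26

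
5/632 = 5/632  =  0.01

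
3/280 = 3/280 = 0.01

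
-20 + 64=44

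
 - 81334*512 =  - 41643008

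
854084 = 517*1652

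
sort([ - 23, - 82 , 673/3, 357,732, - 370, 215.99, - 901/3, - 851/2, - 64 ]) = [ - 851/2, - 370, - 901/3, - 82, - 64,  -  23, 215.99, 673/3, 357 , 732 ]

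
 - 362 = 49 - 411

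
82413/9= 9157 = 9157.00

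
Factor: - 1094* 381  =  -416814 = -2^1*3^1 *127^1 * 547^1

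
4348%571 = 351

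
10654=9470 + 1184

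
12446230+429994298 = 442440528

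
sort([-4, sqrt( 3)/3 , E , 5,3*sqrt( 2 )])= [ - 4 , sqrt( 3 )/3, E,3*sqrt(2) , 5]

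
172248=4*43062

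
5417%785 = 707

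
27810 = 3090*9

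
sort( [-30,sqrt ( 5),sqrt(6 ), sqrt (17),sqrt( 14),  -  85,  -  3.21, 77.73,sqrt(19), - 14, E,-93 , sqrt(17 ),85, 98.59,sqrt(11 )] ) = [ -93,  -  85,-30, - 14, - 3.21,sqrt(5 ), sqrt( 6), E, sqrt(11), sqrt(14 ), sqrt(17),sqrt(17),sqrt(19 ), 77.73,85, 98.59]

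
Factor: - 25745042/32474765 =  - 2^1*5^( - 1 )*89^(-1) * 193^1*66697^1*72977^ ( - 1)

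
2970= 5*594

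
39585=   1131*35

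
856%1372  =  856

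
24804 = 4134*6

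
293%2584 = 293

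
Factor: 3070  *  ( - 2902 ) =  - 2^2*5^1*307^1*1451^1 = - 8909140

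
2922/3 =974= 974.00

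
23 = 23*1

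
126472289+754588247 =881060536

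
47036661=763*61647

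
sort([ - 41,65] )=[ -41,65 ]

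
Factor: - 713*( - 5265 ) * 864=3243408480= 2^5*3^7 * 5^1*13^1*23^1*31^1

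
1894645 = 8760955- 6866310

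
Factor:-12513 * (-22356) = 2^2*3^6*23^1 * 43^1*97^1 =279740628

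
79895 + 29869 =109764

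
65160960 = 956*68160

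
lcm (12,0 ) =0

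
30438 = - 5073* (-6) 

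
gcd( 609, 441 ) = 21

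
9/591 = 3/197 = 0.02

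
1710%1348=362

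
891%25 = 16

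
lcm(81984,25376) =1065792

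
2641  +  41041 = 43682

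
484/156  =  121/39 = 3.10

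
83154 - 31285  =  51869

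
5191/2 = 5191/2 = 2595.50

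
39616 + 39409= 79025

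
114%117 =114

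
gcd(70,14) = 14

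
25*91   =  2275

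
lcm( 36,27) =108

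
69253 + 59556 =128809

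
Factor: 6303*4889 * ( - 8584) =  -264519110328= -2^3*3^1 * 11^1 * 29^1*37^1*191^1 * 4889^1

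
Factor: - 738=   -  2^1 *3^2*41^1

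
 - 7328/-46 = 159 + 7/23 = 159.30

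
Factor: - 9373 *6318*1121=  - 66384066294 = - 2^1*3^5*7^1*13^2*19^1*59^1*103^1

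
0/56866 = 0  =  0.00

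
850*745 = 633250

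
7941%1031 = 724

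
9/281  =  9/281 = 0.03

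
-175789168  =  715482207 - 891271375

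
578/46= 12 + 13/23=12.57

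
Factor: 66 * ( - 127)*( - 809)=6781038  =  2^1*3^1 * 11^1*127^1 * 809^1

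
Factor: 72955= 5^1*14591^1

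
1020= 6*170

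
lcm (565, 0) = 0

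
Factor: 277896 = 2^3*3^1*11579^1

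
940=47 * 20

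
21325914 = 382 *55827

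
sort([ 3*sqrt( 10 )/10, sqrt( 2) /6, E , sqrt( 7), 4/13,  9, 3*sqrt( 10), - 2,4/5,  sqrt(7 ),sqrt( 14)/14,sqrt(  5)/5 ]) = [ - 2, sqrt(2) /6, sqrt (14) /14, 4/13,  sqrt ( 5)/5, 4/5,  3*sqrt( 10)/10,  sqrt(7),  sqrt( 7) , E,  9, 3*sqrt (10)]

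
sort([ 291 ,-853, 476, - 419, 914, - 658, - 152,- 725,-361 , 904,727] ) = [ - 853 , - 725, - 658,  -  419, - 361, - 152, 291 , 476,727,904,914 ] 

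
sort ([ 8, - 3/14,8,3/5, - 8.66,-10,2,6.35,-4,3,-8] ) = [-10,-8.66,-8,-4,  -  3/14,  3/5,2,3,6.35 , 8, 8 ] 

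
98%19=3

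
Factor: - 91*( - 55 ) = 5^1*7^1*11^1*13^1 = 5005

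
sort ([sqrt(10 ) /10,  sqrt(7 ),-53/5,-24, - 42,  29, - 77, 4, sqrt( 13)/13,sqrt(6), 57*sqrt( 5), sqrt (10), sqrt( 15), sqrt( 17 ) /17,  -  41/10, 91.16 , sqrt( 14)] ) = [ - 77,- 42, - 24,-53/5,-41/10,  sqrt( 17 ) /17, sqrt( 13)/13,sqrt( 10)/10,sqrt( 6),sqrt( 7), sqrt (10 ), sqrt( 14 ), sqrt( 15), 4, 29, 91.16 , 57*sqrt( 5)]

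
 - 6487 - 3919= - 10406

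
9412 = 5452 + 3960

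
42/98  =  3/7=0.43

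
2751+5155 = 7906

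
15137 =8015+7122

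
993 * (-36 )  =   - 35748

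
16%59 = 16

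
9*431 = 3879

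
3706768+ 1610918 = 5317686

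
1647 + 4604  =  6251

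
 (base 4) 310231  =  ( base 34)2V7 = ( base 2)110100101101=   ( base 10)3373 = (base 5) 101443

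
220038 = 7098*31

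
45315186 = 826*54861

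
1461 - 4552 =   -  3091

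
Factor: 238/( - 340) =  -7/10 = -2^ ( - 1)*5^(  -  1 )*7^1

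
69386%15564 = 7130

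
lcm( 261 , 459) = 13311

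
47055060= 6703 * 7020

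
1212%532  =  148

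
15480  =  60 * 258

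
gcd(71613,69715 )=73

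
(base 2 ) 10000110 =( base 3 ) 11222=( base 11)112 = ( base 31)4a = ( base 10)134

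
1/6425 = 1/6425 = 0.00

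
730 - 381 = 349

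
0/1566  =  0 =0.00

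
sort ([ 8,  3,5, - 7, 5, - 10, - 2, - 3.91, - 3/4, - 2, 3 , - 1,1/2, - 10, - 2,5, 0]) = [ - 10, - 10, - 7, - 3.91, -2, - 2, - 2, -1,  -  3/4,0, 1/2,3, 3, 5,5 , 5, 8 ]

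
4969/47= 105 + 34/47 = 105.72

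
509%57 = 53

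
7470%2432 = 174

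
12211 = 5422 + 6789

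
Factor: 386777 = 386777^1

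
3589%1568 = 453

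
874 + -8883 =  - 8009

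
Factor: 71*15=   1065=3^1*5^1*71^1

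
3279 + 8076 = 11355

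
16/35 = 16/35=0.46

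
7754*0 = 0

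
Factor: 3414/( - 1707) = - 2^1 = - 2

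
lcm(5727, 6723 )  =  154629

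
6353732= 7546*842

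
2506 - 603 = 1903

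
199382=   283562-84180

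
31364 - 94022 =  - 62658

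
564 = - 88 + 652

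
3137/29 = 3137/29 = 108.17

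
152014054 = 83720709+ 68293345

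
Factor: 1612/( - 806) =  -  2^1=-2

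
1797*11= 19767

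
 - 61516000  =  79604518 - 141120518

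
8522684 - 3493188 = 5029496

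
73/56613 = 73/56613 = 0.00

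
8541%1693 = 76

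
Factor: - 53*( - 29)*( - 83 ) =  - 29^1*53^1*83^1=-  127571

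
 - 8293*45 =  - 373185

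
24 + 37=61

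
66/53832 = 11/8972 = 0.00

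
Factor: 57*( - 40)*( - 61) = 139080 = 2^3*3^1*5^1*19^1*61^1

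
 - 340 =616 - 956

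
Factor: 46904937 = 3^1*37^1*422567^1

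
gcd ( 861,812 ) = 7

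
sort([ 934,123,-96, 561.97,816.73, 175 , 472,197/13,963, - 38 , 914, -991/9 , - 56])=[ - 991/9 , - 96, - 56, - 38,197/13, 123,  175,472,561.97, 816.73 , 914, 934,963] 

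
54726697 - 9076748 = 45649949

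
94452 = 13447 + 81005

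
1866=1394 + 472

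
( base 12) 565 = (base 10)797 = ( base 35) MR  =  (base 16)31D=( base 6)3405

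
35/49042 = 5/7006 = 0.00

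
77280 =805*96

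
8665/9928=8665/9928 = 0.87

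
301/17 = 301/17 = 17.71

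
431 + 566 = 997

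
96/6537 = 32/2179  =  0.01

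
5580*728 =4062240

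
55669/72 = 773 + 13/72 = 773.18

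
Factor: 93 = 3^1*31^1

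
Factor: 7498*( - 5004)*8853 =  - 2^3 * 3^3*13^1*23^1*139^1*163^1*227^1=- 332164489176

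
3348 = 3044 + 304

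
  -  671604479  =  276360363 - 947964842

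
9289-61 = 9228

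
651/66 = 217/22  =  9.86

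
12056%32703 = 12056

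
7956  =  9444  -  1488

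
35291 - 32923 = 2368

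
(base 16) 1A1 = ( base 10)417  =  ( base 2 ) 110100001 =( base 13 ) 261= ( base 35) BW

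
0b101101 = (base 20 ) 25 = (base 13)36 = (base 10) 45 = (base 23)1m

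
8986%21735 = 8986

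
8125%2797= 2531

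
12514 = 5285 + 7229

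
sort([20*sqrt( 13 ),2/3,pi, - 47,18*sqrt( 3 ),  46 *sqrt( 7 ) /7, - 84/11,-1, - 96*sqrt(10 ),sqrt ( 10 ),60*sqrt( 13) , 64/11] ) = [  -  96* sqrt( 10), - 47, - 84/11,  -  1 , 2/3, pi, sqrt( 10) , 64/11, 46*sqrt( 7 )/7,18 *sqrt( 3),20*sqrt( 13), 60*sqrt(13)]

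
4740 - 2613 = 2127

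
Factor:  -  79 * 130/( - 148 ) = 2^( - 1 ) * 5^1  *13^1*37^ (-1)*79^1 = 5135/74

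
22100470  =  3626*6095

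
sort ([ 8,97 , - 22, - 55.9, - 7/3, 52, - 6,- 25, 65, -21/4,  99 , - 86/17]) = [ - 55.9, - 25,  -  22,-6, -21/4,-86/17, - 7/3,8, 52,65, 97,99]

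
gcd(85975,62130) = 95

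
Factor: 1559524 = 2^2*43^1 * 9067^1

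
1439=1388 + 51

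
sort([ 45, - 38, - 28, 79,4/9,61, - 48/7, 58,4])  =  [ - 38,- 28,-48/7,4/9, 4, 45,58, 61  ,  79]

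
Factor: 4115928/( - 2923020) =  -342994/243585 = - 2^1*3^( - 2) * 5^( -1 )*317^1*541^1*5413^( - 1 ) 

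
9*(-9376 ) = - 84384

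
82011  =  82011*1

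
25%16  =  9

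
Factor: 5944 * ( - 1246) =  - 7406224= - 2^4*7^1*89^1*743^1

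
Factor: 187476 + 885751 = 17^1*63131^1  =  1073227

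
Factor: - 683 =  - 683^1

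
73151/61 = 1199+12/61 =1199.20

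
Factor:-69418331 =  - 31^1 * 2239301^1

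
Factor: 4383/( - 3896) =- 2^(  -  3)*3^2 = - 9/8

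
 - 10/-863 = 10/863 = 0.01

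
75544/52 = 18886/13=1452.77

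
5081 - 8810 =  - 3729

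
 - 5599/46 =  - 122 + 13/46 = -121.72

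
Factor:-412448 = - 2^5*12889^1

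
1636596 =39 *41964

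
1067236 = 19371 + 1047865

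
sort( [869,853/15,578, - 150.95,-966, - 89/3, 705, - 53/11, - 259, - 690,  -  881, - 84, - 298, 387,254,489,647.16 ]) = [- 966, - 881, - 690, - 298, - 259, - 150.95, - 84, - 89/3, - 53/11 , 853/15, 254, 387,489, 578 , 647.16,705,869]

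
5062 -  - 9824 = 14886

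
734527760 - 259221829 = 475305931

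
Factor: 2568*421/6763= 1081128/6763 = 2^3*3^1*107^1*421^1*6763^ (-1)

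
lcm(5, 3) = 15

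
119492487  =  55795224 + 63697263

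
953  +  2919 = 3872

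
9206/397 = 9206/397 = 23.19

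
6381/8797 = 6381/8797 = 0.73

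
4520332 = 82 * 55126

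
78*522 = 40716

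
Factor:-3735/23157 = -5/31 = - 5^1 * 31^(- 1) 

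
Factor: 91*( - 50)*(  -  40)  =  182000 = 2^4*5^3*7^1 * 13^1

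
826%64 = 58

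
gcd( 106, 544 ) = 2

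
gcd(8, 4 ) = 4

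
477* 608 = 290016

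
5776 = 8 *722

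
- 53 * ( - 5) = 265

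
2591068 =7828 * 331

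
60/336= 5/28 = 0.18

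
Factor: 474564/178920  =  557/210 = 2^ ( - 1) * 3^(- 1)*5^( - 1)*7^( - 1)*557^1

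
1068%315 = 123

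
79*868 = 68572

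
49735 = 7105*7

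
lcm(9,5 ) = 45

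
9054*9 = 81486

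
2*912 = 1824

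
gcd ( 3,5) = 1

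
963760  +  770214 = 1733974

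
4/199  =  4/199= 0.02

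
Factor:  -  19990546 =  - 2^1*19^1*526067^1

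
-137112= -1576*87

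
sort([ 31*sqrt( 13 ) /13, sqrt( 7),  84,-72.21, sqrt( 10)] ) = [ - 72.21, sqrt ( 7), sqrt( 10), 31* sqrt( 13)/13,  84]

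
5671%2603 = 465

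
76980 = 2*38490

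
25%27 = 25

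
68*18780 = 1277040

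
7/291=7/291 =0.02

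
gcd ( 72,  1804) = 4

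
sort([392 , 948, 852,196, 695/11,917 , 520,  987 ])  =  [695/11, 196, 392,520, 852, 917, 948, 987 ] 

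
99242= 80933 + 18309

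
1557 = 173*9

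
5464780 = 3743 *1460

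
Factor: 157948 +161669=3^2*17^1*2089^1 = 319617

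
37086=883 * 42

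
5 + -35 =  - 30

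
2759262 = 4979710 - 2220448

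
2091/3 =697= 697.00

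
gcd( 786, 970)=2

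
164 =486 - 322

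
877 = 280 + 597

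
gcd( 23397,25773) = 33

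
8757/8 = 8757/8 = 1094.62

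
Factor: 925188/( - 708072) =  - 473/362 = - 2^( - 1)*11^1*43^1* 181^ ( - 1) 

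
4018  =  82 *49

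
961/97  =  9 + 88/97 = 9.91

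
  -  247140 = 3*( - 82380 )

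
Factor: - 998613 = -3^2*7^1 * 11^2*131^1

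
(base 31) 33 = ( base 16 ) 60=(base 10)96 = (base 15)66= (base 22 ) 48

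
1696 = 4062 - 2366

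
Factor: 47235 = 3^1*5^1*47^1*67^1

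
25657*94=2411758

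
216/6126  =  36/1021 = 0.04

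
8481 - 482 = 7999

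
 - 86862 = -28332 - 58530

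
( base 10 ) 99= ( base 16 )63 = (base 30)39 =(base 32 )33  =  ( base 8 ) 143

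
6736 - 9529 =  - 2793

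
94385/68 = 94385/68 = 1388.01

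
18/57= 6/19= 0.32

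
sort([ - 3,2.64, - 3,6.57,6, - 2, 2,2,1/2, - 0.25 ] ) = [ - 3, -3, - 2, - 0.25 , 1/2,2,2, 2.64,6, 6.57] 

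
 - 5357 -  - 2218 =  -  3139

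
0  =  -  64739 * 0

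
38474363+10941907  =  49416270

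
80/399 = 80/399 = 0.20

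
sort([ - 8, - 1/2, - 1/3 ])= [  -  8,- 1/2, - 1/3]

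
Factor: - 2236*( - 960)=2146560 = 2^8 *3^1*5^1*  13^1*43^1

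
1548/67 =23 + 7/67=23.10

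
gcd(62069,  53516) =1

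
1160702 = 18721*62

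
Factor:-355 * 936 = -332280=- 2^3*3^2 * 5^1*13^1*71^1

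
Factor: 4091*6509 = 26628319 = 23^1 * 283^1*4091^1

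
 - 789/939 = -1 + 50/313 = - 0.84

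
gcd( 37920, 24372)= 12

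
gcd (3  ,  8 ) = 1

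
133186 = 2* 66593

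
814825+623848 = 1438673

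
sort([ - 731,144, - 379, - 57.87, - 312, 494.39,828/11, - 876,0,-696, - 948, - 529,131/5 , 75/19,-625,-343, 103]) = [ - 948,  -  876, - 731, - 696, - 625, - 529  , - 379, - 343, - 312,  -  57.87, 0, 75/19,131/5,828/11, 103,  144, 494.39]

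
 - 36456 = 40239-76695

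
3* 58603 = 175809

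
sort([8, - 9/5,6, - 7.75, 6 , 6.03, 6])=[ - 7.75, - 9/5,6, 6,  6,6.03,8]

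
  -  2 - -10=8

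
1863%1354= 509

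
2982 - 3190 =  - 208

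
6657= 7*951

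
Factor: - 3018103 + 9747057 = 2^1*71^1*47387^1= 6728954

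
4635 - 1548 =3087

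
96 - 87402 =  - 87306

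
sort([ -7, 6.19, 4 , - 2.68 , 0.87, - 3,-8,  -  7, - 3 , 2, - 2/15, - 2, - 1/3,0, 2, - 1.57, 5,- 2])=[  -  8, - 7, - 7,-3 ,-3 , - 2.68, - 2, -2, - 1.57,-1/3, - 2/15, 0, 0.87,2, 2, 4,5,6.19]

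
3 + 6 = 9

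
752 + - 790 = -38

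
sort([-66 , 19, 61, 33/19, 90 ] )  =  [ - 66, 33/19, 19, 61, 90]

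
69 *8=552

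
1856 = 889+967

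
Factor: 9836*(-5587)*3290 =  -2^3 * 5^1*7^1*37^1*47^1*151^1*2459^1 =-180797778280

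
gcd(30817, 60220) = 1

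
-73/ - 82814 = 73/82814 = 0.00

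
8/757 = 8/757 = 0.01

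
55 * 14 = 770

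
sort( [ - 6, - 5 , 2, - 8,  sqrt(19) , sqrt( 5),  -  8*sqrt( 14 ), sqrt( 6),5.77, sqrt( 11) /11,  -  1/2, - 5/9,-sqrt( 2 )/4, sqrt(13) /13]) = [-8*sqrt( 14), - 8, - 6,-5 , - 5/9, - 1/2, - sqrt( 2 )/4, sqrt( 13) /13, sqrt(11)/11,2, sqrt(5 ), sqrt( 6), sqrt( 19), 5.77] 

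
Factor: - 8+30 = 22 =2^1*11^1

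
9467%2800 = 1067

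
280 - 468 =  - 188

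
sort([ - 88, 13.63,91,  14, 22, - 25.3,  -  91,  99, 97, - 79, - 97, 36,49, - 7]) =[ - 97, - 91, - 88, - 79, - 25.3, - 7, 13.63, 14,22, 36, 49, 91,97,99] 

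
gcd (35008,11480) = 8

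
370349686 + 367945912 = 738295598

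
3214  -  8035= - 4821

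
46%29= 17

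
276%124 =28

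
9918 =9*1102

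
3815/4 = 3815/4 = 953.75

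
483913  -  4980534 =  - 4496621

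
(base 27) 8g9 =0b1100010000001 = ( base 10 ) 6273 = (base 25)A0N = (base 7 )24201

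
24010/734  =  12005/367 = 32.71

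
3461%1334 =793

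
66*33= 2178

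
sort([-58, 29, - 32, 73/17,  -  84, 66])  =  [ - 84,-58,- 32, 73/17, 29, 66]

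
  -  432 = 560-992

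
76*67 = 5092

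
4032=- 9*( - 448 ) 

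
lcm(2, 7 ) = 14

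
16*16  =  256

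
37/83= 37/83=0.45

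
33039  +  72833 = 105872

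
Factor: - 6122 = -2^1*3061^1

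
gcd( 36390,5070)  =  30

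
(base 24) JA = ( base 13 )29B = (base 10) 466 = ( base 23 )K6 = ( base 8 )722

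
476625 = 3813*125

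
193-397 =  - 204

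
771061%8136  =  6277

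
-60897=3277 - 64174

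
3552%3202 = 350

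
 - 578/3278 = -289/1639=-0.18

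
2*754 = 1508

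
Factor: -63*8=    - 504 = - 2^3*3^2*7^1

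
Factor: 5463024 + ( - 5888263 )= - 19^1* 22381^1 = - 425239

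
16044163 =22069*727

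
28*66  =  1848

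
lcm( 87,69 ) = 2001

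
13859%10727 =3132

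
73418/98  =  36709/49 = 749.16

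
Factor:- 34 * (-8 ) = 2^4*17^1 = 272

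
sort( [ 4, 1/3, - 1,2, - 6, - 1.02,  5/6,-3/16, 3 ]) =[ - 6, - 1.02,  -  1, - 3/16, 1/3, 5/6,2 , 3, 4 ] 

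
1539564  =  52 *29607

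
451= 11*41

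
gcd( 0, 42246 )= 42246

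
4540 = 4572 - 32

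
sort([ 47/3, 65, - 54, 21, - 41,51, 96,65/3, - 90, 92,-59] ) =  [ - 90, -59,-54, - 41, 47/3, 21 , 65/3, 51, 65, 92,96] 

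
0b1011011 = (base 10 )91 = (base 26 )3D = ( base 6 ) 231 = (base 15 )61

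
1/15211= 1/15211 = 0.00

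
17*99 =1683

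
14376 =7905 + 6471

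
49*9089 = 445361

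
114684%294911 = 114684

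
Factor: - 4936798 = -2^1*2468399^1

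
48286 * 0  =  0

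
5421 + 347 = 5768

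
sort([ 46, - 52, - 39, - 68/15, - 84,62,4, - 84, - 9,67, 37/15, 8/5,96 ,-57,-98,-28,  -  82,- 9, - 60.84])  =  [ - 98, -84, - 84,-82,-60.84,-57, - 52,  -  39,-28, - 9, - 9, -68/15,  8/5,37/15, 4, 46, 62, 67,96]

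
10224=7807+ 2417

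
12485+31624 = 44109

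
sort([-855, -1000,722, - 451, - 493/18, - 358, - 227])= [ - 1000, - 855, -451, - 358, - 227,- 493/18,722 ]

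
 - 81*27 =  - 2187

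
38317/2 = 19158+1/2 =19158.50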